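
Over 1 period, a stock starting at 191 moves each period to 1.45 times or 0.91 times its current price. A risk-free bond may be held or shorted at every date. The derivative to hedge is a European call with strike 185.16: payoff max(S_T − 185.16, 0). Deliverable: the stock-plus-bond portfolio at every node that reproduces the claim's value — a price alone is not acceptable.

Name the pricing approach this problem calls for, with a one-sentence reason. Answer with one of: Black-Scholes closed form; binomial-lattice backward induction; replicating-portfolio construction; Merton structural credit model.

Key observation: since the answer must list Δ and B at each node of the 1.45/0.91 lattice on 191, the replicating-portfolio method — solving the two-state system at every node — is the one that applies.

framework: replicating-portfolio construction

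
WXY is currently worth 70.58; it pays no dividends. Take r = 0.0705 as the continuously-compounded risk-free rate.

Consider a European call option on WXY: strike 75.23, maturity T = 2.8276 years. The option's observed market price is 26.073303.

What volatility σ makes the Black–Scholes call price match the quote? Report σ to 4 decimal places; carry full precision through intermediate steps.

At σ = 0.4950 the Black–Scholes value reproduces the quote:
σ√T = 0.495·√2.8276 = 0.832366
d₁ = (ln(S/K) + (r+σ²/2)T) / (σ√T) = (ln(70.58/75.23) + (0.0705+0.495²/2)·2.8276) / 0.832366 = (-0.063803 + 0.545762) / 0.832366 = 0.579023
d₂ = d₁ − σ√T = 0.579023 − 0.832366 = -0.253343
e^{−rT} = 0.819267
N(d₁) = 0.718713,  N(d₂) = 0.400002
V = S·N(d₁) − K·e^{−rT}·N(d₂) = 50.726775 − 24.653473 = 26.073303 (matching the quote); vega is positive throughout, so no other σ reproduces this price

sigma = 0.4950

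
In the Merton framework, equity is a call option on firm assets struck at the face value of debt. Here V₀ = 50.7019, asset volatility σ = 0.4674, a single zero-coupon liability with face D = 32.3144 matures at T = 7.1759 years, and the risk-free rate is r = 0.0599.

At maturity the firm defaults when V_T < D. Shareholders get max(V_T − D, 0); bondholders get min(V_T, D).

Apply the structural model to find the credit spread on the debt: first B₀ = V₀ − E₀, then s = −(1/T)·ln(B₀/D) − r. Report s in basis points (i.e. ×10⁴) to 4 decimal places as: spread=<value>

spread=396.5492

Apply the equity-as-call identities (strike 32.3144, horizon 7.1759 years):
d₁ = [ln(V₀/D) + (r + σ²/2)T] / (σ√T)
   = [ln(50.7019/32.3144) + (0.0599 + 0.5·0.4674²)·7.1759] / (0.4674·√7.1759)
   = [0.450450 + 1.213670] / 1.252065 = 1.329101
d₂ = d₁ − σ√T = 1.329101 − 1.252065 = 0.077035
N(d₁) = 0.908093,  N(d₂) = 0.530702,  e^(−rT) = 0.650616
E₀ = V₀·N(d₁) − D·e^(−rT)·N(d₂)
   = 50.7019·0.908093 − 32.3144·0.650616·0.530702 = 34.884401
B₀ = V₀ − E₀ = 50.7019 − 34.884401 = 15.817499
spread = −(1/T)·ln(B₀/D) − r = −(1/7.1759)·ln(15.817499/32.3144) − 0.0599 = 0.03965492
in basis points: 0.03965492 × 10⁴ = 396.5492 bp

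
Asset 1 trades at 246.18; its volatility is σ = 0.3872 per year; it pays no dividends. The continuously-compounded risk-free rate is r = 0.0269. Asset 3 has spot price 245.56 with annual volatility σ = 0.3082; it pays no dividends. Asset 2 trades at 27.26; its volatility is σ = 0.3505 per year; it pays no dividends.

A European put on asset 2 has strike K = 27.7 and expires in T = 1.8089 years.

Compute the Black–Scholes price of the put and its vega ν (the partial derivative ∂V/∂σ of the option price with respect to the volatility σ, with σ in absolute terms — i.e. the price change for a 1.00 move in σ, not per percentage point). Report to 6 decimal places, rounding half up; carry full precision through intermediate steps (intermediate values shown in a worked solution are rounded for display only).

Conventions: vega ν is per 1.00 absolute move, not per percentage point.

price = 4.571927
ν = 13.962030

σ√T = 0.3505·√1.8089 = 0.471406
d₁ = (ln(S/K) + (r+σ²/2)T) / (σ√T) = (ln(27.26/27.7) + (0.0269+0.3505²/2)·1.8089) / 0.471406 = (-0.016012 + 0.159771) / 0.471406 = 0.304959
d₂ = d₁ − σ√T = 0.304959 − 0.471406 = -0.166448
e^{−rT} = 0.952505
N(−d₁) = 0.380199,  N(−d₂) = 0.566098
Put price V = K·e^{−rT}·N(−d₂) − S·N(−d₁) = 14.936149 − 10.364221 = 4.571927
φ(d₁) = (1/√(2π))·e^{−d₁²/2} = 0.380816
ν = S·φ(d₁)·√T = 13.962030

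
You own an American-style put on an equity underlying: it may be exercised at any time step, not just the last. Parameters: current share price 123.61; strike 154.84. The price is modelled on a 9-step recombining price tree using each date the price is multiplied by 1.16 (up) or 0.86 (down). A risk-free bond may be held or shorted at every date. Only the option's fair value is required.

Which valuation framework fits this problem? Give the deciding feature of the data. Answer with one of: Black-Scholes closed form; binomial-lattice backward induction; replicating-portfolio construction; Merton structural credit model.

Key observation: an American put (K = 154.84, S₀ = 123.61) on a 9-date tree has no closed form — the optimal stopping decision is embedded and must be resolved recursively from expiry.

framework: binomial-lattice backward induction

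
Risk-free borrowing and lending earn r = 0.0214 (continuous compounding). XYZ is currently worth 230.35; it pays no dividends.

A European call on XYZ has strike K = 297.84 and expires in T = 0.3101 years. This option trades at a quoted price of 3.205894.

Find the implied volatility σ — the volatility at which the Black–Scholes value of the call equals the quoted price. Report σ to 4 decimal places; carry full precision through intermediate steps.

sigma = 0.3803

At σ = 0.3803 the Black–Scholes value reproduces the quote:
σ√T = 0.3803·√0.3101 = 0.211776
d₁ = (ln(S/K) + (r+σ²/2)T) / (σ√T) = (ln(230.35/297.84) + (0.0214+0.3803²/2)·0.3101) / 0.211776 = (-0.256957 + 0.029061) / 0.211776 = -1.076116
d₂ = d₁ − σ√T = -1.076116 − 0.211776 = -1.287892
e^{−rT} = 0.993386
N(d₁) = 0.140938,  N(d₂) = 0.098892
V = S·N(d₁) − K·e^{−rT}·N(d₂) = 32.464991 − 29.259097 = 3.205894 (matching the quote); vega is positive throughout, so no other σ reproduces this price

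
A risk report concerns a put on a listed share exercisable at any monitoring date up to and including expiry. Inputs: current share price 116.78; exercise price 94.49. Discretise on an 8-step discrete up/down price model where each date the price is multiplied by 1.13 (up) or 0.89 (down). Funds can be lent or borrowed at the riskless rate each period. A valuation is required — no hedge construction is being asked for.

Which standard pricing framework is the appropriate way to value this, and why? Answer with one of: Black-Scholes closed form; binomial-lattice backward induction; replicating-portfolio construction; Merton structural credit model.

framework: binomial-lattice backward induction

Key observation: an American put (K = 94.49, S₀ = 116.78) on a 8-date tree has no closed form — the optimal stopping decision is embedded and must be resolved recursively from expiry.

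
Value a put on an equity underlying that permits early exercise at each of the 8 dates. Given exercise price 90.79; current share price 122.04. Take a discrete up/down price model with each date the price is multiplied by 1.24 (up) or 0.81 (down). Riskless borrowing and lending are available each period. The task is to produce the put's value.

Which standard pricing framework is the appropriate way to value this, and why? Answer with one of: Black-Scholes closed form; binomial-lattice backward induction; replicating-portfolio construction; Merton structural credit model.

Key observation: with exercise allowed before expiry on a discrete up/down model (8 steps from spot 122.04), the strike-90.79 put's value must be rolled back through the tree testing early exercise at each node.

framework: binomial-lattice backward induction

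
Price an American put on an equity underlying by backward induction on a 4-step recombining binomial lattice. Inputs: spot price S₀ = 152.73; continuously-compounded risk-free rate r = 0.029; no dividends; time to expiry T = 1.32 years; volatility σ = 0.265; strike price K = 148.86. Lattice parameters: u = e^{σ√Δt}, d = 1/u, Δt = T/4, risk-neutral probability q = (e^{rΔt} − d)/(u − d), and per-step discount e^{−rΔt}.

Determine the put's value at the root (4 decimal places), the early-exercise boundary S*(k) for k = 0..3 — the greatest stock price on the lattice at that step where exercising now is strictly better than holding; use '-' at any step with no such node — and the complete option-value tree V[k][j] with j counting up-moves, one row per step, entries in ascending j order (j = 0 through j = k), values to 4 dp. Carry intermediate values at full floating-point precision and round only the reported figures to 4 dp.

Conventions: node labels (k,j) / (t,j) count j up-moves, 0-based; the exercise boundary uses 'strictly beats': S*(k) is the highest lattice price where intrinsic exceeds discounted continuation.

params: Δt=0.33000 u=1.16443 d=0.85879 q=0.49348 e^(-rΔt)=0.99048
t_4 payoffs: 65.7847 36.2185 0.0000 0.0000 0.0000
t_3: node(3,0) S=96.7354 payoff=52.1246 vs cont=50.7069 → 52.1246 [stop]  node(3,1) S=131.1630 payoff=17.6970 vs cont=18.1708 → 18.1708 [wait]  node(3,2) S=177.8433 payoff=0.0000 vs cont=0.0000 → 0.0000 [wait]  node(3,3) S=241.1368 payoff=0.0000 vs cont=0.0000 → 0.0000 [wait]  ⇒ S*(3)=96.7354
t_2: node(2,0) S=112.6415 payoff=36.2185 vs cont=35.0323 → 36.2185 [stop]  node(2,1) S=152.7300 payoff=0.0000 vs cont=9.1163 → 9.1163 [wait]  node(2,2) S=207.0859 payoff=0.0000 vs cont=0.0000 → 0.0000 [wait]  ⇒ S*(2)=112.6415
t_1: node(1,0) S=131.1630 payoff=17.6970 vs cont=22.6266 → 22.6266 [wait]  node(1,1) S=177.8433 payoff=0.0000 vs cont=4.5736 → 4.5736 [wait]  ⇒ S*(1)=-
t_0: node(0,0) S=152.7300 payoff=0.0000 vs cont=13.5872 → 13.5872 [wait]  ⇒ S*(0)=-

price = 13.5872
boundary = - - 112.6415 96.7354
tree:
13.5872
22.6266 4.5736
36.2185 9.1163 0.0000
52.1246 18.1708 0.0000 0.0000
65.7847 36.2185 0.0000 0.0000 0.0000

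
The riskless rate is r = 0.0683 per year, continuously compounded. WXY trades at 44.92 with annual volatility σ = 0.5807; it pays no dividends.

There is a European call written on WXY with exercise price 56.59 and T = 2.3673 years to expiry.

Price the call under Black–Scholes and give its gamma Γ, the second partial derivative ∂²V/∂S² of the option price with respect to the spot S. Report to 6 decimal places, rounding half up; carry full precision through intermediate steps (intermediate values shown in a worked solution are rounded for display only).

price = 14.484257
Γ = 0.009285

σ√T = 0.5807·√2.3673 = 0.893467
d₁ = (ln(S/K) + (r+σ²/2)T) / (σ√T) = (ln(44.92/56.59) + (0.0683+0.5807²/2)·2.3673) / 0.893467 = (-0.230949 + 0.560828) / 0.893467 = 0.369212
d₂ = d₁ − σ√T = 0.369212 − 0.893467 = -0.524255
e^{−rT} = 0.850708
N(d₁) = 0.644015,  N(d₂) = 0.300051
Call price V = S·N(d₁) − K·e^{−rT}·N(d₂) = 28.929166 − 14.444909 = 14.484257
φ(d₁) = (1/√(2π))·e^{−d₁²/2} = 0.372657
Γ = φ(d₁) / (S·σ·√T) = 0.009285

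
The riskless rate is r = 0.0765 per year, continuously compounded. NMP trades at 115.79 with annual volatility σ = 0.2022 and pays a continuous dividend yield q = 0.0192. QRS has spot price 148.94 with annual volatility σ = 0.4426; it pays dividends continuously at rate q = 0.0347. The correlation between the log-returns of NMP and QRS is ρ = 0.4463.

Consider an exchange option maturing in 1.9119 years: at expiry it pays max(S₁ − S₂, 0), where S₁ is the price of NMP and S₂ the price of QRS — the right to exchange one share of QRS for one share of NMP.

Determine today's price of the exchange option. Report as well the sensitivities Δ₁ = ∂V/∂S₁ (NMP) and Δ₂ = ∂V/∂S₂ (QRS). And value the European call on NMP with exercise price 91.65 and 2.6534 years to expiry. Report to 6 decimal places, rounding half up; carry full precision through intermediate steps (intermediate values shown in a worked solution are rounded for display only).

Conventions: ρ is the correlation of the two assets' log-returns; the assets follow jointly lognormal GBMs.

σ_eff = √(σ₁² + σ₂² − 2ρσ₁σ₂) = √(0.2022² + 0.4426² − 2·0.4463·0.2022·0.4426) = 0.396103
d₁ = (ln(S₁/S₂) + (q₂ − q₁ + σ_eff²/2)T) / (σ_eff√T) = (ln(115.79/148.94) + (0.0347 − 0.0192 + 0.078449)·1.9119) / 0.547697 = -0.131724
d₂ = d₁ − σ_eff√T = -0.131724 − 0.547697 = -0.679421
N(d₁) = 0.447601,  N(d₂) = 0.248436
V = S₁·e^{−q₁T}·N(d₁) − S₂·e^{−q₂T}·N(d₂) = 49.959746 − 34.626832 = 15.332914
Δ₁ = e^{−q₁T}·N(d₁) = 0.431469;  Δ₂ = −e^{−q₂T}·N(d₂) = -0.232488
[vanilla: NMP call K=91.65]
σ√T = 0.2022·√2.6534 = 0.329369
d₁ = (ln(S/K) + (r−q+σ²/2)T) / (σ√T) = (ln(115.79/91.65) + (0.0765−0.0192+0.2022²/2)·2.6534) / 0.329369 = (0.233801 + 0.206282) / 0.329369 = 1.336140
d₂ = d₁ − σ√T = 1.336140 − 0.329369 = 1.006771
e^{−rT} = 0.816290
e^{−qT} = 0.950331
N(d₁) = 0.909248,  N(d₂) = 0.842978
price = S·e^{−qT}·N(d₁) − K·e^{−rT}·N(d₂) = 100.052579 − 63.065702 = 36.986877

exchange price = 15.332914
Δ1 = 0.431469
Δ2 = -0.232488
price(NMP call K=91.65) = 36.986877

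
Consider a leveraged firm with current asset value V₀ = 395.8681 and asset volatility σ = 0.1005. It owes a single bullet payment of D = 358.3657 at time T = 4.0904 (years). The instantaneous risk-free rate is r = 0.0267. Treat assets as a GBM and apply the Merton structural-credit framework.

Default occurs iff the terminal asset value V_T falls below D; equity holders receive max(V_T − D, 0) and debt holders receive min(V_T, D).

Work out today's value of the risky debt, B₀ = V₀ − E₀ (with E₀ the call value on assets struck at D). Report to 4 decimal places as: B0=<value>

With assets at 395.8681 and a single debt payment of 358.3657 at 4.0904 years:
d₁ = [ln(V₀/D) + (r + σ²/2)T] / (σ√T)
   = [ln(395.8681/358.3657) + (0.0267 + 0.5·0.1005²)·4.0904] / (0.1005·√4.0904)
   = [0.099527 + 0.129871] / 0.203259 = 1.128601
d₂ = d₁ − σ√T = 1.128601 − 0.203259 = 0.925342
N(d₁) = 0.870467,  N(d₂) = 0.822606,  e^(−rT) = 0.896539
E₀ = V₀·N(d₁) − D·e^(−rT)·N(d₂)
   = 395.8681·0.870467 − 358.3657·0.896539·0.822606 = 80.295989
B₀ = V₀ − E₀ = 395.8681 − 80.295989 = 315.572111

B0=315.5721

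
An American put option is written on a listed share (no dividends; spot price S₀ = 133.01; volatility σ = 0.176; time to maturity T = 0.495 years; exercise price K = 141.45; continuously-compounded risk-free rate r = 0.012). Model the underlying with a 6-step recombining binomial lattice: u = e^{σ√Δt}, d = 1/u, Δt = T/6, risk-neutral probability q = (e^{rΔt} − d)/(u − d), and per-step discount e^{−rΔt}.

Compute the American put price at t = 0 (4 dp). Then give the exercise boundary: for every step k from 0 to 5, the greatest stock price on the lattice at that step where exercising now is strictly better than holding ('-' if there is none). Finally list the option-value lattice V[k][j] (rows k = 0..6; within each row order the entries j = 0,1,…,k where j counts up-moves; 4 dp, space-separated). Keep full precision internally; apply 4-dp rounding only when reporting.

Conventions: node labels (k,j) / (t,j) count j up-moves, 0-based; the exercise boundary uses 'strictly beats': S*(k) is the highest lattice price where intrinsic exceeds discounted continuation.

Δt=0.08250  u=1.05185  d=0.95070  q=0.49716  discount=0.99901
step 6 (expiry): payoffs max(K−S,0) = 43.2397 32.7909 21.2304 8.4400 0.0000 0.0000 0.0000
step 5: (k=5,j=0): S=103.3027, K−S=38.1473, hold=38.0073 ⇒ V=38.1473 exercise | (k=5,j=1): S=114.2933, K−S=27.1567, hold=27.0167 ⇒ V=27.1567 exercise | (k=5,j=2): S=126.4532, K−S=14.9968, hold=14.8568 ⇒ V=14.9968 exercise | (k=5,j=3): S=139.9068, K−S=1.5432, hold=4.2398 ⇒ V=4.2398 continue | (k=5,j=4): S=154.7918, K−S=0.0000, hold=0.0000 ⇒ V=0.0000 continue | (k=5,j=5): S=171.2604, K−S=0.0000, hold=0.0000 ⇒ V=0.0000 continue  boundary S*=126.4532
step 4: (k=4,j=0): S=108.6591, K−S=32.7909, hold=32.6509 ⇒ V=32.7909 exercise | (k=4,j=1): S=120.2196, K−S=21.2304, hold=21.0904 ⇒ V=21.2304 exercise | (k=4,j=2): S=133.0100, K−S=8.4400, hold=9.6393 ⇒ V=9.6393 continue | (k=4,j=3): S=147.1612, K−S=0.0000, hold=2.1298 ⇒ V=2.1298 continue | (k=4,j=4): S=162.8180, K−S=0.0000, hold=0.0000 ⇒ V=0.0000 continue  boundary S*=120.2196
step 3: (k=3,j=0): S=114.2933, K−S=27.1567, hold=27.0167 ⇒ V=27.1567 exercise | (k=3,j=1): S=126.4532, K−S=14.9968, hold=15.4525 ⇒ V=15.4525 continue | (k=3,j=2): S=139.9068, K−S=1.5432, hold=5.9001 ⇒ V=5.9001 continue | (k=3,j=3): S=154.7918, K−S=0.0000, hold=1.0699 ⇒ V=1.0699 continue  boundary S*=114.2933
step 2: (k=2,j=0): S=120.2196, K−S=21.2304, hold=21.3168 ⇒ V=21.3168 continue | (k=2,j=1): S=133.0100, K−S=8.4400, hold=10.6929 ⇒ V=10.6929 continue | (k=2,j=2): S=147.1612, K−S=0.0000, hold=3.4953 ⇒ V=3.4953 continue  boundary S*=-
step 1: (k=1,j=0): S=126.4532, K−S=14.9968, hold=16.0192 ⇒ V=16.0192 continue | (k=1,j=1): S=139.9068, K−S=1.5432, hold=7.1075 ⇒ V=7.1075 continue  boundary S*=-
step 0: (k=0,j=0): S=133.0100, K−S=8.4400, hold=11.5772 ⇒ V=11.5772 continue  boundary S*=-

price = 11.5772
boundary = - - - 114.2933 120.2196 126.4532
tree:
11.5772
16.0192 7.1075
21.3168 10.6929 3.4953
27.1567 15.4525 5.9001 1.0699
32.7909 21.2304 9.6393 2.1298 0.0000
38.1473 27.1567 14.9968 4.2398 0.0000 0.0000
43.2397 32.7909 21.2304 8.4400 0.0000 0.0000 0.0000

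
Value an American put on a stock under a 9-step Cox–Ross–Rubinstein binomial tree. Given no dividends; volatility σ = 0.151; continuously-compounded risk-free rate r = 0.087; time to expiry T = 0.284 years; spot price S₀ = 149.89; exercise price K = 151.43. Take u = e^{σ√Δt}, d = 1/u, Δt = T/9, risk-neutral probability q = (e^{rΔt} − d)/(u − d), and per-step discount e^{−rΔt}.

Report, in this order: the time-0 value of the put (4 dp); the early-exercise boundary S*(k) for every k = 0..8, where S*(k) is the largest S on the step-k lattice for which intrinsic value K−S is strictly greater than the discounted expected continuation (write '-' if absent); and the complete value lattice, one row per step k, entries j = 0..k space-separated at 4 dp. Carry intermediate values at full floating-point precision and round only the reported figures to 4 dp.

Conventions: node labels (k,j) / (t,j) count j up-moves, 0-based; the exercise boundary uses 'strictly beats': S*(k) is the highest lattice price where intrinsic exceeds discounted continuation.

price = 4.2696
boundary = - - 142.0607 138.3008 142.0607 138.3008 142.0607 138.3008 142.0607
tree:
4.2696
6.4279 2.4859
9.3693 4.0002 1.2319
13.1292 6.2365 2.1499 0.4702
16.7896 9.3693 3.6475 0.9080 0.1065
20.3531 13.1292 5.9755 1.7188 0.2344 0.0000
23.8223 16.7896 9.3693 3.1670 0.5161 0.0000 0.0000
27.1997 20.3531 13.1292 5.6141 1.1362 0.0000 0.0000 0.0000
30.4877 23.8223 16.7896 9.3693 2.5014 0.0000 0.0000 0.0000 0.0000
33.6886 27.1997 20.3531 13.1292 5.5071 0.0000 0.0000 0.0000 0.0000 0.0000

params: Δt=0.03156 u=1.02719 d=0.97353 q=0.54453 e^(-rΔt)=0.99726
t_9 payoffs: 33.6886 27.1997 20.3531 13.1292 5.5071 0.0000 0.0000 0.0000 0.0000 0.0000
t_8: node(8,0) S=120.9423 payoff=30.4877 vs cont=30.0725 → 30.4877 [stop]  node(8,1) S=127.6077 payoff=23.8223 vs cont=23.4071 → 23.8223 [stop]  node(8,2) S=134.6404 payoff=16.7896 vs cont=16.3744 → 16.7896 [stop]  node(8,3) S=142.0607 payoff=9.3693 vs cont=8.9541 → 9.3693 [stop]  node(8,4) S=149.8900 payoff=1.5400 vs cont=2.5014 → 2.5014 [wait]  node(8,5) S=158.1507 payoff=0.0000 vs cont=0.0000 → 0.0000 [wait]  node(8,6) S=166.8667 payoff=0.0000 vs cont=0.0000 → 0.0000 [wait]  node(8,7) S=176.0631 payoff=0.0000 vs cont=0.0000 → 0.0000 [wait]  node(8,8) S=185.7663 payoff=0.0000 vs cont=0.0000 → 0.0000 [wait]  ⇒ S*(8)=142.0607
t_7: node(7,0) S=124.2303 payoff=27.1997 vs cont=26.7845 → 27.1997 [stop]  node(7,1) S=131.0769 payoff=20.3531 vs cont=19.9379 → 20.3531 [stop]  node(7,2) S=138.3008 payoff=13.1292 vs cont=12.7140 → 13.1292 [stop]  node(7,3) S=145.9229 payoff=5.5071 vs cont=5.6141 → 5.6141 [wait]  node(7,4) S=153.9650 payoff=0.0000 vs cont=1.1362 → 1.1362 [wait]  node(7,5) S=162.4503 payoff=0.0000 vs cont=0.0000 → 0.0000 [wait]  node(7,6) S=171.4033 payoff=0.0000 vs cont=0.0000 → 0.0000 [wait]  node(7,7) S=180.8496 payoff=0.0000 vs cont=0.0000 → 0.0000 [wait]  ⇒ S*(7)=138.3008
t_6: node(6,0) S=127.6077 payoff=23.8223 vs cont=23.4071 → 23.8223 [stop]  node(6,1) S=134.6404 payoff=16.7896 vs cont=16.3744 → 16.7896 [stop]  node(6,2) S=142.0607 payoff=9.3693 vs cont=9.0122 → 9.3693 [stop]  node(6,3) S=149.8900 payoff=1.5400 vs cont=3.1670 → 3.1670 [wait]  node(6,4) S=158.1507 payoff=0.0000 vs cont=0.5161 → 0.5161 [wait]  node(6,5) S=166.8667 payoff=0.0000 vs cont=0.0000 → 0.0000 [wait]  node(6,6) S=176.0631 payoff=0.0000 vs cont=0.0000 → 0.0000 [wait]  ⇒ S*(6)=142.0607
t_5: node(5,0) S=131.0769 payoff=20.3531 vs cont=19.9379 → 20.3531 [stop]  node(5,1) S=138.3008 payoff=13.1292 vs cont=12.7140 → 13.1292 [stop]  node(5,2) S=145.9229 payoff=5.5071 vs cont=5.9755 → 5.9755 [wait]  node(5,3) S=153.9650 payoff=0.0000 vs cont=1.7188 → 1.7188 [wait]  node(5,4) S=162.4503 payoff=0.0000 vs cont=0.2344 → 0.2344 [wait]  node(5,5) S=171.4033 payoff=0.0000 vs cont=0.0000 → 0.0000 [wait]  ⇒ S*(5)=138.3008
t_4: node(4,0) S=134.6404 payoff=16.7896 vs cont=16.3744 → 16.7896 [stop]  node(4,1) S=142.0607 payoff=9.3693 vs cont=9.2084 → 9.3693 [stop]  node(4,2) S=149.8900 payoff=1.5400 vs cont=3.6475 → 3.6475 [wait]  node(4,3) S=158.1507 payoff=0.0000 vs cont=0.9080 → 0.9080 [wait]  node(4,4) S=166.8667 payoff=0.0000 vs cont=0.1065 → 0.1065 [wait]  ⇒ S*(4)=142.0607
t_3: node(3,0) S=138.3008 payoff=13.1292 vs cont=12.7140 → 13.1292 [stop]  node(3,1) S=145.9229 payoff=5.5071 vs cont=6.2365 → 6.2365 [wait]  node(3,2) S=153.9650 payoff=0.0000 vs cont=2.1499 → 2.1499 [wait]  node(3,3) S=162.4503 payoff=0.0000 vs cont=0.4702 → 0.4702 [wait]  ⇒ S*(3)=138.3008
t_2: node(2,0) S=142.0607 payoff=9.3693 vs cont=9.3502 → 9.3693 [stop]  node(2,1) S=149.8900 payoff=1.5400 vs cont=4.0002 → 4.0002 [wait]  node(2,2) S=158.1507 payoff=0.0000 vs cont=1.2319 → 1.2319 [wait]  ⇒ S*(2)=142.0607
t_1: node(1,0) S=145.9229 payoff=5.5071 vs cont=6.4279 → 6.4279 [wait]  node(1,1) S=153.9650 payoff=0.0000 vs cont=2.4859 → 2.4859 [wait]  ⇒ S*(1)=-
t_0: node(0,0) S=149.8900 payoff=1.5400 vs cont=4.2696 → 4.2696 [wait]  ⇒ S*(0)=-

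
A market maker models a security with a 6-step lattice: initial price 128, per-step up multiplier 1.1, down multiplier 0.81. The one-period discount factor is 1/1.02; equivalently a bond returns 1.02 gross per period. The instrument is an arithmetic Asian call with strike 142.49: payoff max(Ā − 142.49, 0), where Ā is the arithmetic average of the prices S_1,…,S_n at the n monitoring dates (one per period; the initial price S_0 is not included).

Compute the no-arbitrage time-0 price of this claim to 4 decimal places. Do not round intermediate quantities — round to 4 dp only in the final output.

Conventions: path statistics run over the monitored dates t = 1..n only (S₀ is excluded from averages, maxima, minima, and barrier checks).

price = 8.3263

No-arbitrage gives p* = (R−d)/(u−d) = 0.7241: enumerate every path, weight its payoff by its p*-probability, and discount by R^6.
Enumerate all 2^6 = 64 price paths (U = up ×1.1, D = down ×0.81); each path with k up-moves has probability p*^k·(1−p*)^(6−k).
DDDDDD: Ā=65.2611, payoff=0.0000, prob=0.000441
UDDDDD: Ā=88.6262, payoff=0.0000, prob=0.001157
DUDDDD: Ā=82.4396, payoff=0.0000, prob=0.001157
UUDDDD: Ā=111.9550, payoff=0.0000, prob=0.003037
DDUDDD: Ā=77.4284, payoff=0.0000, prob=0.001157
UDUDDD: Ā=105.1497, payoff=0.0000, prob=0.003037
DUUDDD: Ā=98.9630, payoff=0.0000, prob=0.003037
UUUDDD: Ā=134.3942, payoff=0.0000, prob=0.007971
DDDUDD: Ā=73.3693, payoff=0.0000, prob=0.001157
UDDUDD: Ā=99.6373, payoff=0.0000, prob=0.003037
DUDUDD: Ā=93.4507, payoff=0.0000, prob=0.003037
UUDUDD: Ā=126.9083, payoff=0.0000, prob=0.007971
DDUUDD: Ā=88.4395, payoff=0.0000, prob=0.003037
UDUUDD: Ā=120.1030, payoff=0.0000, prob=0.007971
DUUUDD: Ā=113.9163, payoff=0.0000, prob=0.007971
UUUUDD: Ā=154.7012, payoff=12.2112, prob=0.020925
DDDDUD: Ā=70.0815, payoff=0.0000, prob=0.001157
UDDDUD: Ā=95.1724, payoff=0.0000, prob=0.003037
DUDDUD: Ā=88.9857, payoff=0.0000, prob=0.003037
UUDDUD: Ā=120.8448, payoff=0.0000, prob=0.007971
DDUDUD: Ā=83.9745, payoff=0.0000, prob=0.003037
UDUDUD: Ā=114.0394, payoff=0.0000, prob=0.007971
DUUDUD: Ā=107.8528, payoff=0.0000, prob=0.007971
UUUDUD: Ā=146.4667, payoff=3.9767, prob=0.020925
DDDUUD: Ā=79.9154, payoff=0.0000, prob=0.003037
UDDUUD: Ā=108.5271, payoff=0.0000, prob=0.007971
DUDUUD: Ā=102.3404, payoff=0.0000, prob=0.007971
UUDUUD: Ā=138.9808, payoff=0.0000, prob=0.020925
DDUUUD: Ā=97.3292, payoff=0.0000, prob=0.007971
UDUUUD: Ā=132.1755, payoff=0.0000, prob=0.020925
DUUUUD: Ā=125.9888, payoff=0.0000, prob=0.020925
UUUUUD: Ā=171.0960, payoff=28.6060, prob=0.054929
DDDDDU: Ā=67.4183, payoff=0.0000, prob=0.001157
UDDDDU: Ā=91.5557, payoff=0.0000, prob=0.003037
DUDDDU: Ā=85.3691, payoff=0.0000, prob=0.003037
UUDDDU: Ā=115.9333, payoff=0.0000, prob=0.007971
DDUDDU: Ā=80.3579, payoff=0.0000, prob=0.003037
UDUDDU: Ā=109.1279, payoff=0.0000, prob=0.007971
DUUDDU: Ā=102.9413, payoff=0.0000, prob=0.007971
UUUDDU: Ā=139.7968, payoff=0.0000, prob=0.020925
DDDUDU: Ā=76.2988, payoff=0.0000, prob=0.003037
UDDUDU: Ā=103.6156, payoff=0.0000, prob=0.007971
DUDUDU: Ā=97.4290, payoff=0.0000, prob=0.007971
UUDUDU: Ā=132.3109, payoff=0.0000, prob=0.020925
DDUUDU: Ā=92.4178, payoff=0.0000, prob=0.007971
UDUUDU: Ā=125.5056, payoff=0.0000, prob=0.020925
DUUUDU: Ā=119.3189, payoff=0.0000, prob=0.020925
UUUUDU: Ā=162.0381, payoff=19.5481, prob=0.054929
DDDDUU: Ā=73.0109, payoff=0.0000, prob=0.003037
UDDDUU: Ā=99.1506, payoff=0.0000, prob=0.007971
DUDDUU: Ā=92.9640, payoff=0.0000, prob=0.007971
UUDDUU: Ā=126.2474, payoff=0.0000, prob=0.020925
DDUDUU: Ā=87.9528, payoff=0.0000, prob=0.007971
UDUDUU: Ā=119.4421, payoff=0.0000, prob=0.020925
DUUDUU: Ā=113.2554, payoff=0.0000, prob=0.020925
UUUDUU: Ā=153.8036, payoff=11.3136, prob=0.054929
DDDUUU: Ā=83.8937, payoff=0.0000, prob=0.007971
UDDUUU: Ā=113.9297, payoff=0.0000, prob=0.020925
DUDUUU: Ā=107.7431, payoff=0.0000, prob=0.020925
UUDUUU: Ā=146.3177, payoff=3.8277, prob=0.054929
DDUUUU: Ā=102.7319, payoff=0.0000, prob=0.020925
UDUUUU: Ā=139.5124, payoff=0.0000, prob=0.054929
DUUUUU: Ā=133.3257, payoff=0.0000, prob=0.054929
UUUUUU: Ā=181.0596, payoff=38.5696, prob=0.144188
Price = Σ prob·payoff / R^6 = 9.376723 / 1.126162 = 8.3263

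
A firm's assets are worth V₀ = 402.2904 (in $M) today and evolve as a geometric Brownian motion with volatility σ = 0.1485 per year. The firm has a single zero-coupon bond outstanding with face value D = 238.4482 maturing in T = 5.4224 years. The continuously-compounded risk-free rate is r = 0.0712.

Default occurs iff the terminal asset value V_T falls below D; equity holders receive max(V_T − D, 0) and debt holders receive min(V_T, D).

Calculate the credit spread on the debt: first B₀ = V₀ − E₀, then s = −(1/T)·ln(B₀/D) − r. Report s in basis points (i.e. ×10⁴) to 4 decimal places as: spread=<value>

spread=1.3243

Work the structural quantities from V₀ = 402.2904 against face 238.4482:
d₁ = [ln(V₀/D) + (r + σ²/2)T] / (σ√T)
   = [ln(402.2904/238.4482) + (0.0712 + 0.5·0.1485²)·5.4224] / (0.1485·√5.4224)
   = [0.523022 + 0.445863] / 0.345798 = 2.801883
d₂ = d₁ − σ√T = 2.801883 − 0.345798 = 2.456085
N(d₁) = 0.997460,  N(d₂) = 0.992977,  e^(−rT) = 0.679720
E₀ = V₀·N(d₁) − D·e^(−rT)·N(d₂)
   = 402.2904·0.997460 − 238.4482·0.679720·0.992977 = 240.328827
B₀ = V₀ − E₀ = 402.2904 − 240.328827 = 161.961573
spread = −(1/T)·ln(B₀/D) − r = −(1/5.4224)·ln(161.961573/238.4482) − 0.0712 = 0.00013243
in basis points: 0.00013243 × 10⁴ = 1.3243 bp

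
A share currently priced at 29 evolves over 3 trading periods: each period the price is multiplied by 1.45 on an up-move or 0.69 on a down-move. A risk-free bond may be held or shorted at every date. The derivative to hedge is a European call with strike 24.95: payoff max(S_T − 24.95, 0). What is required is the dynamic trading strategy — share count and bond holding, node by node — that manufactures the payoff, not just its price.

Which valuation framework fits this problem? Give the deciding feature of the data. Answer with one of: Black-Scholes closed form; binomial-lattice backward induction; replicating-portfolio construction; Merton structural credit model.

Key observation: a price alone would not answer the question — the per-node share/bond construction on the spot-29, 1.45/0.69 tree is required, and only the replicating-portfolio method yields it.

framework: replicating-portfolio construction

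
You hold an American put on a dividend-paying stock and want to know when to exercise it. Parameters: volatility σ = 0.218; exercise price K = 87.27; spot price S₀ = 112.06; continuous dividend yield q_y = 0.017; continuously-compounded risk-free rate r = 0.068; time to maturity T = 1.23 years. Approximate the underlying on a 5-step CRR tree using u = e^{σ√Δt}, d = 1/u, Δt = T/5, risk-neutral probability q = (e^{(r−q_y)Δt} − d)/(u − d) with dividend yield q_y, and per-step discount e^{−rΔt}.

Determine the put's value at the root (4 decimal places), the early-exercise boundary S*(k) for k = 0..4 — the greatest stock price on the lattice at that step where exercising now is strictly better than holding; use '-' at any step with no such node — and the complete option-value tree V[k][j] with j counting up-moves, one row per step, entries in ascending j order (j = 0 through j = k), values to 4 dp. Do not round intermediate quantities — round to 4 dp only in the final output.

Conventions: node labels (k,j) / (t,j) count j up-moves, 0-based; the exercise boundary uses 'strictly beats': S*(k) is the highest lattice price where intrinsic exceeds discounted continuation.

price = 1.2472
boundary = - - - - 72.7142
tree:
1.2472
2.3856 0.2823
4.4812 0.6124 0.0000
8.2155 1.3286 0.0000 0.0000
14.5558 2.8823 0.0000 0.0000 0.0000
22.0079 6.2528 0.0000 0.0000 0.0000 0.0000

Δt=0.24600  u=1.11419  d=0.89752  q=0.53126  discount=0.98341
step 5 (expiry): payoffs max(K−S,0) = 22.0079 6.2528 0.0000 0.0000 0.0000 0.0000
step 4: (k=4,j=0): S=72.7142, K−S=14.5558, hold=13.4116 ⇒ V=14.5558 exercise | (k=4,j=1): S=90.2682, K−S=0.0000, hold=2.8823 ⇒ V=2.8823 continue | (k=4,j=2): S=112.0600, K−S=0.0000, hold=0.0000 ⇒ V=0.0000 continue | (k=4,j=3): S=139.1126, K−S=0.0000, hold=0.0000 ⇒ V=0.0000 continue | (k=4,j=4): S=172.6959, K−S=0.0000, hold=0.0000 ⇒ V=0.0000 continue  boundary S*=72.7142
step 3: (k=3,j=0): S=81.0172, K−S=6.2528, hold=8.2155 ⇒ V=8.2155 continue | (k=3,j=1): S=100.5756, K−S=0.0000, hold=1.3286 ⇒ V=1.3286 continue | (k=3,j=2): S=124.8557, K−S=0.0000, hold=0.0000 ⇒ V=0.0000 continue | (k=3,j=3): S=154.9973, K−S=0.0000, hold=0.0000 ⇒ V=0.0000 continue  boundary S*=-
step 2: (k=2,j=0): S=90.2682, K−S=0.0000, hold=4.4812 ⇒ V=4.4812 continue | (k=2,j=1): S=112.0600, K−S=0.0000, hold=0.6124 ⇒ V=0.6124 continue | (k=2,j=2): S=139.1126, K−S=0.0000, hold=0.0000 ⇒ V=0.0000 continue  boundary S*=-
step 1: (k=1,j=0): S=100.5756, K−S=0.0000, hold=2.3856 ⇒ V=2.3856 continue | (k=1,j=1): S=124.8557, K−S=0.0000, hold=0.2823 ⇒ V=0.2823 continue  boundary S*=-
step 0: (k=0,j=0): S=112.0600, K−S=0.0000, hold=1.2472 ⇒ V=1.2472 continue  boundary S*=-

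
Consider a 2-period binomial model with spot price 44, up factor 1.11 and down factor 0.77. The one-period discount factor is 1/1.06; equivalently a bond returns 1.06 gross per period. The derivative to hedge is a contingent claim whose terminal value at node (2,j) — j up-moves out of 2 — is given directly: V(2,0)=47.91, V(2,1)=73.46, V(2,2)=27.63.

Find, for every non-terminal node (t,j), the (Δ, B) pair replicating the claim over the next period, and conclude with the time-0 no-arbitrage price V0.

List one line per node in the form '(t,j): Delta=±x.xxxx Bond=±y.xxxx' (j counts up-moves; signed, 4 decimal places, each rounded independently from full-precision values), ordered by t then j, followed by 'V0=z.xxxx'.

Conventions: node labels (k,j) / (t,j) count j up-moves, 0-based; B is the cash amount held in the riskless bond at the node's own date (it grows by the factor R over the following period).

Arbitrage-free pricing uses the up-move probability p* = (R−d)/(u−d) = 0.8529, discounting each step at R = 1.06.
At maturity the claim pays: V(2,0)=47.9100, V(2,1)=73.4600, V(2,2)=27.6300
(1,0): S=33.8800. Δ = (V_up−V_dn)/(S_up−S_dn) = (73.4600−47.9100)/(37.6068−26.0876) = 2.2180. V = [p*·73.4600 + (1−p*)·47.9100]/1.06 = 65.7572. B = V − Δ·S = -9.3898.
(1,1): S=48.8400. Δ = (V_up−V_dn)/(S_up−S_dn) = (27.6300−73.4600)/(54.2124−37.6068) = -2.7599. V = [p*·27.6300 + (1−p*)·73.4600]/1.06 = 32.4243. B = V − Δ·S = 167.2184.
(0,0): S=44.0000. Δ = (V_up−V_dn)/(S_up−S_dn) = (32.4243−65.7572)/(48.8400−33.8800) = -2.2281. V = [p*·32.4243 + (1−p*)·65.7572]/1.06 = 35.2134. B = V − Δ·S = 133.2515.
As a check, the time-0 holding Δ(0,0)·S0 + B(0,0) comes to 35.2134 — exactly V0.

(0,0): Delta=-2.2281 Bond=133.2515
(1,0): Delta=2.2180 Bond=-9.3898
(1,1): Delta=-2.7599 Bond=167.2184
V0=35.2134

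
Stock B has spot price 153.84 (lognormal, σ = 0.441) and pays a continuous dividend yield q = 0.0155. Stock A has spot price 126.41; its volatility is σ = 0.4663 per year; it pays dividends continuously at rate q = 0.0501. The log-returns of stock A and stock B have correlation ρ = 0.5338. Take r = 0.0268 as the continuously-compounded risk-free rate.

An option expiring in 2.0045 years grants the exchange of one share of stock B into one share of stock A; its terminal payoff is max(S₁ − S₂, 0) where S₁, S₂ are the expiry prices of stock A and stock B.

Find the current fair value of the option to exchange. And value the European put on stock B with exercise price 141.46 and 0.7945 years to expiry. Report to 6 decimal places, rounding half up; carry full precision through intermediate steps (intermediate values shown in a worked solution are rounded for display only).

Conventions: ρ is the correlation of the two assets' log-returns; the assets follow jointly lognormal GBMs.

σ_eff = √(σ₁² + σ₂² − 2ρσ₁σ₂) = √(0.4663² + 0.441² − 2·0.5338·0.4663·0.441) = 0.438608
d₁ = (ln(S₁/S₂) + (q₂ − q₁ + σ_eff²/2)T) / (σ_eff√T) = (ln(126.41/153.84) + (0.0155 − 0.0501 + 0.096189)·2.0045) / 0.620983 = -0.117440
d₂ = d₁ − σ_eff√T = -0.117440 − 0.620983 = -0.738423
N(d₁) = 0.453256,  N(d₂) = 0.230129
V = S₁·e^{−q₁T}·N(d₁) − S₂·e^{−q₂T}·N(d₂) = 51.821571 − 34.319953 = 17.501618
[vanilla: stock B put K=141.46]
σ√T = 0.441·√0.7945 = 0.393084
d₁ = (ln(S/K) + (r−q+σ²/2)T) / (σ√T) = (ln(153.84/141.46) + (0.0268−0.0155+0.441²/2)·0.7945) / 0.393084 = (0.083896 + 0.086235) / 0.393084 = 0.432812
d₂ = d₁ − σ√T = 0.432812 − 0.393084 = 0.039728
e^{−rT} = 0.978932
e^{−qT} = 0.987761
N(−d₁) = 0.332576,  N(−d₂) = 0.484155
price = K·e^{−rT}·N(−d₂) − S·e^{−qT}·N(−d₁) = 67.045690 − 50.537241 = 16.508449

exchange price = 17.501618
price(stock B put K=141.46) = 16.508449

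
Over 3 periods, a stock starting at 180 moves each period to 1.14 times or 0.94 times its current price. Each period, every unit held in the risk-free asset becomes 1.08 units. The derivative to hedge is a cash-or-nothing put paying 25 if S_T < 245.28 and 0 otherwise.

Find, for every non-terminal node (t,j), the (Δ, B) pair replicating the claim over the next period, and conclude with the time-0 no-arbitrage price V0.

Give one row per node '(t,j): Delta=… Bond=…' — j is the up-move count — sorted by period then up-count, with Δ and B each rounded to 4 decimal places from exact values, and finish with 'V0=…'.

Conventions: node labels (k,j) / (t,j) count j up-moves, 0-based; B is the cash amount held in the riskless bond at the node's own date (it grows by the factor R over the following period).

No-arbitrage ⇒ martingale measure with p* = (R−d)/(u−d) = 0.7000.
At maturity the claim pays: V(3,0)=25.0000, V(3,1)=25.0000, V(3,2)=25.0000, V(3,3)=0.0000
(2,0): S=159.0480. Δ = (V_up−V_dn)/(S_up−S_dn) = (25.0000−25.0000)/(181.3147−149.5051) = 0.0000. V = [p*·25.0000 + (1−p*)·25.0000]/1.08 = 23.1481. B = V − Δ·S = 23.1481.
(2,1): S=192.8880. Δ = (V_up−V_dn)/(S_up−S_dn) = (25.0000−25.0000)/(219.8923−181.3147) = 0.0000. V = [p*·25.0000 + (1−p*)·25.0000]/1.08 = 23.1481. B = V − Δ·S = 23.1481.
(2,2): S=233.9280. Δ = (V_up−V_dn)/(S_up−S_dn) = (0.0000−25.0000)/(266.6779−219.8923) = -0.5344. V = [p*·0.0000 + (1−p*)·25.0000]/1.08 = 6.9444. B = V − Δ·S = 131.9444.
(1,0): S=169.2000. Δ = (V_up−V_dn)/(S_up−S_dn) = (23.1481−23.1481)/(192.8880−159.0480) = 0.0000. V = [p*·23.1481 + (1−p*)·23.1481]/1.08 = 21.4335. B = V − Δ·S = 21.4335.
(1,1): S=205.2000. Δ = (V_up−V_dn)/(S_up−S_dn) = (6.9444−23.1481)/(233.9280−192.8880) = -0.3948. V = [p*·6.9444 + (1−p*)·23.1481]/1.08 = 10.9311. B = V − Δ·S = 91.9496.
(0,0): S=180.0000. Δ = (V_up−V_dn)/(S_up−S_dn) = (10.9311−21.4335)/(205.2000−169.2000) = -0.2917. V = [p*·10.9311 + (1−p*)·21.4335]/1.08 = 13.0387. B = V − Δ·S = 65.5507.
Check: Δ(0,0)·S0 + B(0,0) = 13.0387 = V0.

(0,0): Delta=-0.2917 Bond=65.5507
(1,0): Delta=0.0000 Bond=21.4335
(1,1): Delta=-0.3948 Bond=91.9496
(2,0): Delta=0.0000 Bond=23.1481
(2,1): Delta=0.0000 Bond=23.1481
(2,2): Delta=-0.5344 Bond=131.9444
V0=13.0387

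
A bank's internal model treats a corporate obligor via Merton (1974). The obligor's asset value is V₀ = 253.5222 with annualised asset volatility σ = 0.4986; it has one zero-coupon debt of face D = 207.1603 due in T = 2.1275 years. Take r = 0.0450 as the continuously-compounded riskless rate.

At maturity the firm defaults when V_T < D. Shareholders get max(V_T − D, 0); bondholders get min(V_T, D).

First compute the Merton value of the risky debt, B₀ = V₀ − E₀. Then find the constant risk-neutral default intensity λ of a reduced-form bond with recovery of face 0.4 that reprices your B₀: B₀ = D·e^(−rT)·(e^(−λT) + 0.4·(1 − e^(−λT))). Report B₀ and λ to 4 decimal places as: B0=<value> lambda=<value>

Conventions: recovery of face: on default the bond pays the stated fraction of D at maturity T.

B0=153.2721 lambda=0.1742

Apply the equity-as-call identities (strike 207.1603, horizon 2.1275 years):
d₁ = [ln(V₀/D) + (r + σ²/2)T] / (σ√T)
   = [ln(253.5222/207.1603) + (0.0450 + 0.5·0.4986²)·2.1275] / (0.4986·√2.1275)
   = [0.201959 + 0.360188] / 0.727256 = 0.772969
d₂ = d₁ − σ√T = 0.772969 − 0.727256 = 0.045714
N(d₁) = 0.780230,  N(d₂) = 0.518231,  e^(−rT) = 0.908703
E₀ = V₀·N(d₁) − D·e^(−rT)·N(d₂)
   = 253.5222·0.780230 − 207.1603·0.908703·0.518231 = 100.250120
B₀ = V₀ − E₀ = 253.5222 − 100.250120 = 153.272080
e^(−λT) = (B₀·e^(rT)/D − 0.4)/(1 − 0.4) = (153.2721·1.100470/207.1603 − 0.4)/0.6 = 0.69034504
λ = −ln(0.69034504)/2.1275 = 0.174178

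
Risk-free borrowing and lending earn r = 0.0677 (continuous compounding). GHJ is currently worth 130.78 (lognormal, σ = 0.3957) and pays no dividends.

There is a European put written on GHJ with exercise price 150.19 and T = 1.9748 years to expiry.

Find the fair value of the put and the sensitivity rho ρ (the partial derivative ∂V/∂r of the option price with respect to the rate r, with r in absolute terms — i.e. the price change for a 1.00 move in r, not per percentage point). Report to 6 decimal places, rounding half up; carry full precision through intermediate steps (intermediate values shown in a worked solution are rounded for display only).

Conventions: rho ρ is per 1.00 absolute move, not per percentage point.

price = 29.018372
ρ = -158.993096

σ√T = 0.3957·√1.9748 = 0.556068
d₁ = (ln(S/K) + (r+σ²/2)T) / (σ√T) = (ln(130.78/150.19) + (0.0677+0.3957²/2)·1.9748) / 0.556068 = (-0.138385 + 0.288300) / 0.556068 = 0.269598
d₂ = d₁ − σ√T = 0.269598 − 0.556068 = -0.286469
e^{−rT} = 0.874858
N(−d₁) = 0.393735,  N(−d₂) = 0.612741
Put price V = K·e^{−rT}·N(−d₂) − S·N(−d₁) = 80.510986 − 51.492615 = 29.018372
ρ = −K·T·e^{−rT}·N(−d₂) = -158.993096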